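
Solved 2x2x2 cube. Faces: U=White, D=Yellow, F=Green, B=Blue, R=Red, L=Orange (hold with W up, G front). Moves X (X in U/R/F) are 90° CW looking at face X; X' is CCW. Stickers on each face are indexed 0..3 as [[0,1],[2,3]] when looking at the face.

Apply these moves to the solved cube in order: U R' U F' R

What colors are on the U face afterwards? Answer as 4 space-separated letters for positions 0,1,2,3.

Answer: W W Y G

Derivation:
After move 1 (U): U=WWWW F=RRGG R=BBRR B=OOBB L=GGOO
After move 2 (R'): R=BRBR U=WBWO F=RWGW D=YRYG B=YOYB
After move 3 (U): U=WWOB F=BRGW R=YOBR B=GGYB L=RWOO
After move 4 (F'): F=RWBG U=WWYB R=ROYR D=WOYG L=RBOO
After move 5 (R): R=YRRO U=WWYG F=ROBG D=WYYG B=BGWB
Query: U face = WWYG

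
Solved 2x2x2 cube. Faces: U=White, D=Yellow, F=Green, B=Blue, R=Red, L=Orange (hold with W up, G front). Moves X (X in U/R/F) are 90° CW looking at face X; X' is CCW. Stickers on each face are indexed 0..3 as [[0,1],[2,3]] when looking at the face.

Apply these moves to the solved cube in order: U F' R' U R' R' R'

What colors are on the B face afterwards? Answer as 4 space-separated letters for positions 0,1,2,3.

Answer: B W W B

Derivation:
After move 1 (U): U=WWWW F=RRGG R=BBRR B=OOBB L=GGOO
After move 2 (F'): F=RGRG U=WWBR R=YBYR D=GOYY L=GWOW
After move 3 (R'): R=BRYY U=WBBO F=RWRR D=GGYG B=YOOB
After move 4 (U): U=BWOB F=BRRR R=YOYY B=GWOB L=RWOW
After move 5 (R'): R=OYYY U=BOOG F=BWRB D=GRYR B=GWGB
After move 6 (R'): R=YYOY U=BGOG F=BORG D=GWYB B=RWRB
After move 7 (R'): R=YYYO U=BROR F=BGRG D=GOYG B=BWWB
Query: B face = BWWB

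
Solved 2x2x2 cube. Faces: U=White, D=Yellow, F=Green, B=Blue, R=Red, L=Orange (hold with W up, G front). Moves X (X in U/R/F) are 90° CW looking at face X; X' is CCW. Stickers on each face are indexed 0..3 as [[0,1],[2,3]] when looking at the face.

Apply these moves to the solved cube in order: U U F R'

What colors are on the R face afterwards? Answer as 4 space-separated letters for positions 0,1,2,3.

After move 1 (U): U=WWWW F=RRGG R=BBRR B=OOBB L=GGOO
After move 2 (U): U=WWWW F=BBGG R=OORR B=GGBB L=RROO
After move 3 (F): F=GBGB U=WWOR R=WOWR D=ROYY L=RYOY
After move 4 (R'): R=ORWW U=WBOG F=GWGR D=RBYB B=YGOB
Query: R face = ORWW

Answer: O R W W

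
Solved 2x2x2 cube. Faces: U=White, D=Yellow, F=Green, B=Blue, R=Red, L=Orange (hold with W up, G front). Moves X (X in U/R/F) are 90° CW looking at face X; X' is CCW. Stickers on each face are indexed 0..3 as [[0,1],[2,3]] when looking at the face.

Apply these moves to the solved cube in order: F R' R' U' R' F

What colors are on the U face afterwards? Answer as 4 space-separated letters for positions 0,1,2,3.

After move 1 (F): F=GGGG U=WWOO R=WRWR D=RRYY L=OYOY
After move 2 (R'): R=RRWW U=WBOB F=GWGO D=RGYG B=YBRB
After move 3 (R'): R=RWRW U=WROY F=GBGB D=RWYO B=GBGB
After move 4 (U'): U=RYWO F=OYGB R=GBRW B=RWGB L=GBOY
After move 5 (R'): R=BWGR U=RGWR F=OYGO D=RYYB B=OWWB
After move 6 (F): F=GOOY U=RGYB R=WWRR D=GBYB L=GROY
Query: U face = RGYB

Answer: R G Y B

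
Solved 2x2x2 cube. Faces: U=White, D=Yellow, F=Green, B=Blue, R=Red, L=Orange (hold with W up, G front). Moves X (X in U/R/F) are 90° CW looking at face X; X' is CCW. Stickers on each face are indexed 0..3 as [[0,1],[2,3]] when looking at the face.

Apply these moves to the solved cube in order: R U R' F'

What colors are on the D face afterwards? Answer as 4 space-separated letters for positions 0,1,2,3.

After move 1 (R): R=RRRR U=WGWG F=GYGY D=YBYB B=WBWB
After move 2 (U): U=WWGG F=RRGY R=WBRR B=OOWB L=GYOO
After move 3 (R'): R=BRWR U=WWGO F=RWGG D=YRYY B=BOBB
After move 4 (F'): F=WGRG U=WWBW R=RRYR D=YOYY L=GOOG
Query: D face = YOYY

Answer: Y O Y Y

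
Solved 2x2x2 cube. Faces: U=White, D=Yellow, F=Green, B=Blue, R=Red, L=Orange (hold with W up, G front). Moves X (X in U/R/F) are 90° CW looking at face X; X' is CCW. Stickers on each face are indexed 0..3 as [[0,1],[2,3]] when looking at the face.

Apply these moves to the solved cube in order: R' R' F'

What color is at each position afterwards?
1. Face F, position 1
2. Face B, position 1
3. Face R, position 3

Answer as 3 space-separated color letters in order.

After move 1 (R'): R=RRRR U=WBWB F=GWGW D=YGYG B=YBYB
After move 2 (R'): R=RRRR U=WYWY F=GBGB D=YWYW B=GBGB
After move 3 (F'): F=BBGG U=WYRR R=WRYR D=OOYW L=OYOW
Query 1: F[1] = B
Query 2: B[1] = B
Query 3: R[3] = R

Answer: B B R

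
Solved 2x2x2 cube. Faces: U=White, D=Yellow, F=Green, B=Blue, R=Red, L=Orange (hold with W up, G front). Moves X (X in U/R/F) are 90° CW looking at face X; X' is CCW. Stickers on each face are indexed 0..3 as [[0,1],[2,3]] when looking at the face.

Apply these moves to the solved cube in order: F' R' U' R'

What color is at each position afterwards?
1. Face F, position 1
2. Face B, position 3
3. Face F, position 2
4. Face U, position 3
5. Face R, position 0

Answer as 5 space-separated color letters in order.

Answer: B B G R W

Derivation:
After move 1 (F'): F=GGGG U=WWRR R=YRYR D=OOYY L=OWOW
After move 2 (R'): R=RRYY U=WBRB F=GWGR D=OGYG B=YBOB
After move 3 (U'): U=BBWR F=OWGR R=GWYY B=RROB L=YBOW
After move 4 (R'): R=WYGY U=BOWR F=OBGR D=OWYR B=GRGB
Query 1: F[1] = B
Query 2: B[3] = B
Query 3: F[2] = G
Query 4: U[3] = R
Query 5: R[0] = W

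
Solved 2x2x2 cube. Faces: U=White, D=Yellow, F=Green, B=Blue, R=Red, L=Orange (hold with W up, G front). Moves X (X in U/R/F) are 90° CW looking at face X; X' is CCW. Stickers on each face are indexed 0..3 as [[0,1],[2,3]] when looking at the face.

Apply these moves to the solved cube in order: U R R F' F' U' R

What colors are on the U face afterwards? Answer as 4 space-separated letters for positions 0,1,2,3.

After move 1 (U): U=WWWW F=RRGG R=BBRR B=OOBB L=GGOO
After move 2 (R): R=RBRB U=WRWG F=RYGY D=YBYO B=WOWB
After move 3 (R): R=RRBB U=WYWY F=RBGO D=YWYW B=GORB
After move 4 (F'): F=BORG U=WYRB R=WRYB D=GOYW L=GYOW
After move 5 (F'): F=OGBR U=WYWY R=ORGB D=YWYW L=GBOR
After move 6 (U'): U=YYWW F=GBBR R=OGGB B=ORRB L=GOOR
After move 7 (R): R=GOBG U=YBWR F=GWBW D=YRYO B=WRYB
Query: U face = YBWR

Answer: Y B W R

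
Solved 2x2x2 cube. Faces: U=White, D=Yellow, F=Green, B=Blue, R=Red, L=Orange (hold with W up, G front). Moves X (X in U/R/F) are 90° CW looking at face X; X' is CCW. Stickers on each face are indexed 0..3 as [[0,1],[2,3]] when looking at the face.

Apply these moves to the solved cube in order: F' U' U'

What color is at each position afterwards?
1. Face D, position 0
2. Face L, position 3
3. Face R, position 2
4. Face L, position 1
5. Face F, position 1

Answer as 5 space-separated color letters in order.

Answer: O W Y R B

Derivation:
After move 1 (F'): F=GGGG U=WWRR R=YRYR D=OOYY L=OWOW
After move 2 (U'): U=WRWR F=OWGG R=GGYR B=YRBB L=BBOW
After move 3 (U'): U=RRWW F=BBGG R=OWYR B=GGBB L=YROW
Query 1: D[0] = O
Query 2: L[3] = W
Query 3: R[2] = Y
Query 4: L[1] = R
Query 5: F[1] = B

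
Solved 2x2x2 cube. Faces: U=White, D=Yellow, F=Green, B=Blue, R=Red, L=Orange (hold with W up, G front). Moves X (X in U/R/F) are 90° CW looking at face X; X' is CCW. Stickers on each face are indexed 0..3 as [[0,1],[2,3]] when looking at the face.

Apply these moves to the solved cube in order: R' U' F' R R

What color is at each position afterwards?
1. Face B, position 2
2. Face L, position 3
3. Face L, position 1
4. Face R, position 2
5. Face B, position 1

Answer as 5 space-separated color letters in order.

Answer: W W W W R

Derivation:
After move 1 (R'): R=RRRR U=WBWB F=GWGW D=YGYG B=YBYB
After move 2 (U'): U=BBWW F=OOGW R=GWRR B=RRYB L=YBOO
After move 3 (F'): F=OWOG U=BBGR R=GWYR D=BOYG L=YWOW
After move 4 (R): R=YGRW U=BWGG F=OOOG D=BYYR B=RRBB
After move 5 (R): R=RYWG U=BOGG F=OYOR D=BBYR B=GRWB
Query 1: B[2] = W
Query 2: L[3] = W
Query 3: L[1] = W
Query 4: R[2] = W
Query 5: B[1] = R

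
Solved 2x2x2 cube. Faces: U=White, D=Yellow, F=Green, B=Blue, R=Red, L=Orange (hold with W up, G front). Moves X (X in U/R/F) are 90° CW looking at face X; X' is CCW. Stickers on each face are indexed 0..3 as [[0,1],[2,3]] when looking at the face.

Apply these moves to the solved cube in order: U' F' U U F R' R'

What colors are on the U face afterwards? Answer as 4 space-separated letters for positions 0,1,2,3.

After move 1 (U'): U=WWWW F=OOGG R=GGRR B=RRBB L=BBOO
After move 2 (F'): F=OGOG U=WWGR R=YGYR D=BOYY L=BWOW
After move 3 (U): U=GWRW F=YGOG R=RRYR B=BWBB L=OGOW
After move 4 (U): U=RGWW F=RROG R=BWYR B=OGBB L=YGOW
After move 5 (F): F=ORGR U=RGWG R=WWWR D=YBYY L=YBOO
After move 6 (R'): R=WRWW U=RBWO F=OGGG D=YRYR B=YGBB
After move 7 (R'): R=RWWW U=RBWY F=OBGO D=YGYG B=RGRB
Query: U face = RBWY

Answer: R B W Y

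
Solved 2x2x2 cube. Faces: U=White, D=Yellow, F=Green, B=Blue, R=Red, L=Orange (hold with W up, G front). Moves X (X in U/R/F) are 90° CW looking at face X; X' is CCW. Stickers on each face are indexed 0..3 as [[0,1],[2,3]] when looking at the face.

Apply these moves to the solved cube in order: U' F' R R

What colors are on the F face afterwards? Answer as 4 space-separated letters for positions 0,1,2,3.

After move 1 (U'): U=WWWW F=OOGG R=GGRR B=RRBB L=BBOO
After move 2 (F'): F=OGOG U=WWGR R=YGYR D=BOYY L=BWOW
After move 3 (R): R=YYRG U=WGGG F=OOOY D=BBYR B=RRWB
After move 4 (R): R=RYGY U=WOGY F=OBOR D=BWYR B=GRGB
Query: F face = OBOR

Answer: O B O R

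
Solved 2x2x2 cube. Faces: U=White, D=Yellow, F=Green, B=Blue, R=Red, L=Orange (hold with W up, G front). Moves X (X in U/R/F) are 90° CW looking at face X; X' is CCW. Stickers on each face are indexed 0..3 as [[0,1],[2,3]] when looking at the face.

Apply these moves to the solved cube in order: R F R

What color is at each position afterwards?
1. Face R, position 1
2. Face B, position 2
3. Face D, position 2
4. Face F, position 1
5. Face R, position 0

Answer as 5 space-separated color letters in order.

Answer: W G Y R G

Derivation:
After move 1 (R): R=RRRR U=WGWG F=GYGY D=YBYB B=WBWB
After move 2 (F): F=GGYY U=WGOO R=WRGR D=RRYB L=OYOB
After move 3 (R): R=GWRR U=WGOY F=GRYB D=RWYW B=OBGB
Query 1: R[1] = W
Query 2: B[2] = G
Query 3: D[2] = Y
Query 4: F[1] = R
Query 5: R[0] = G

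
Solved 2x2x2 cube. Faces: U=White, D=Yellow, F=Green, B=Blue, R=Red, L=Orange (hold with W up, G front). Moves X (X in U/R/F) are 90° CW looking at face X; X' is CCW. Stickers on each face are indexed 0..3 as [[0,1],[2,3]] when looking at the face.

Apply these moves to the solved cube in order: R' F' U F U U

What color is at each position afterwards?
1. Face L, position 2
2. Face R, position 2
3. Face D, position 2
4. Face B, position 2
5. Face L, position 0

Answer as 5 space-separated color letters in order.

After move 1 (R'): R=RRRR U=WBWB F=GWGW D=YGYG B=YBYB
After move 2 (F'): F=WWGG U=WBRR R=GRYR D=OOYG L=OBOW
After move 3 (U): U=RWRB F=GRGG R=YBYR B=OBYB L=WWOW
After move 4 (F): F=GGGR U=RWWW R=RBBR D=YYYG L=WOOO
After move 5 (U): U=WRWW F=RBGR R=OBBR B=WOYB L=GGOO
After move 6 (U): U=WWWR F=OBGR R=WOBR B=GGYB L=RBOO
Query 1: L[2] = O
Query 2: R[2] = B
Query 3: D[2] = Y
Query 4: B[2] = Y
Query 5: L[0] = R

Answer: O B Y Y R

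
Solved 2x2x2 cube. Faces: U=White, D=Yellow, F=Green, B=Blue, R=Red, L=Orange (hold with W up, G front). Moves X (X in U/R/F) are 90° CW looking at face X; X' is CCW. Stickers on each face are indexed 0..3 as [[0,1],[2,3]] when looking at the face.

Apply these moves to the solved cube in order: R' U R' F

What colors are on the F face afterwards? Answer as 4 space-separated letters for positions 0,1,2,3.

After move 1 (R'): R=RRRR U=WBWB F=GWGW D=YGYG B=YBYB
After move 2 (U): U=WWBB F=RRGW R=YBRR B=OOYB L=GWOO
After move 3 (R'): R=BRYR U=WYBO F=RWGB D=YRYW B=GOGB
After move 4 (F): F=GRBW U=WYOW R=BROR D=YBYW L=GYOR
Query: F face = GRBW

Answer: G R B W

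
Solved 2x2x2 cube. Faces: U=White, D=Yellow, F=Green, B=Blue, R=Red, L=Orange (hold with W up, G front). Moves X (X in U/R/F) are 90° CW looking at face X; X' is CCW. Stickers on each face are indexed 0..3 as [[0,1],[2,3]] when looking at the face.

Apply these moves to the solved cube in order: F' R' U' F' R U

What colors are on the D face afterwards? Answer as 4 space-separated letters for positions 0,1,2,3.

After move 1 (F'): F=GGGG U=WWRR R=YRYR D=OOYY L=OWOW
After move 2 (R'): R=RRYY U=WBRB F=GWGR D=OGYG B=YBOB
After move 3 (U'): U=BBWR F=OWGR R=GWYY B=RROB L=YBOW
After move 4 (F'): F=WROG U=BBGY R=GWOY D=BWYG L=YROW
After move 5 (R): R=OGYW U=BRGG F=WWOG D=BOYR B=YRBB
After move 6 (U): U=GBGR F=OGOG R=YRYW B=YRBB L=WWOW
Query: D face = BOYR

Answer: B O Y R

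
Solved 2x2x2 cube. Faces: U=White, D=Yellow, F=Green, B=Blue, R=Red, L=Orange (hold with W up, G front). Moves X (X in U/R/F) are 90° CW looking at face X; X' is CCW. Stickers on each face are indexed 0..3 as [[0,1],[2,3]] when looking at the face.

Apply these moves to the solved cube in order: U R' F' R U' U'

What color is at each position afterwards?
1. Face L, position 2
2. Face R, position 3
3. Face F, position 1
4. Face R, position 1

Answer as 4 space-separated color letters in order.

Answer: O R O O

Derivation:
After move 1 (U): U=WWWW F=RRGG R=BBRR B=OOBB L=GGOO
After move 2 (R'): R=BRBR U=WBWO F=RWGW D=YRYG B=YOYB
After move 3 (F'): F=WWRG U=WBBB R=RRYR D=GOYG L=GOOW
After move 4 (R): R=YRRR U=WWBG F=WORG D=GYYY B=BOBB
After move 5 (U'): U=WGWB F=GORG R=WORR B=YRBB L=BOOW
After move 6 (U'): U=GBWW F=BORG R=GORR B=WOBB L=YROW
Query 1: L[2] = O
Query 2: R[3] = R
Query 3: F[1] = O
Query 4: R[1] = O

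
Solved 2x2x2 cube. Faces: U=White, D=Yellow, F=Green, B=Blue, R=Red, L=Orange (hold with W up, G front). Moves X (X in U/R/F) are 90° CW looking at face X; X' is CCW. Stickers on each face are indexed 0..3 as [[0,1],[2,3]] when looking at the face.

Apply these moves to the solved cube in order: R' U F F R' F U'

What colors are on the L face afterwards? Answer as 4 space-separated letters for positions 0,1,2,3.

Answer: G O O G

Derivation:
After move 1 (R'): R=RRRR U=WBWB F=GWGW D=YGYG B=YBYB
After move 2 (U): U=WWBB F=RRGW R=YBRR B=OOYB L=GWOO
After move 3 (F): F=GRWR U=WWOW R=BBBR D=RYYG L=GYOG
After move 4 (F): F=WGRR U=WWGY R=OBWR D=BBYG L=GROY
After move 5 (R'): R=BROW U=WYGO F=WWRY D=BGYR B=GOBB
After move 6 (F): F=RWYW U=WYYR R=GROW D=OBYR L=GBOG
After move 7 (U'): U=YRWY F=GBYW R=RWOW B=GRBB L=GOOG
Query: L face = GOOG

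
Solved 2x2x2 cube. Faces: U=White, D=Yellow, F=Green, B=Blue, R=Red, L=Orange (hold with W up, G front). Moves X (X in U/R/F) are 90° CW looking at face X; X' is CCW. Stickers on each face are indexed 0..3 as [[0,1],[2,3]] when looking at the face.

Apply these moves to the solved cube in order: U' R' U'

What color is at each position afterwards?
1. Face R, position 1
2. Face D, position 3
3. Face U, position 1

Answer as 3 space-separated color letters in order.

Answer: W G R

Derivation:
After move 1 (U'): U=WWWW F=OOGG R=GGRR B=RRBB L=BBOO
After move 2 (R'): R=GRGR U=WBWR F=OWGW D=YOYG B=YRYB
After move 3 (U'): U=BRWW F=BBGW R=OWGR B=GRYB L=YROO
Query 1: R[1] = W
Query 2: D[3] = G
Query 3: U[1] = R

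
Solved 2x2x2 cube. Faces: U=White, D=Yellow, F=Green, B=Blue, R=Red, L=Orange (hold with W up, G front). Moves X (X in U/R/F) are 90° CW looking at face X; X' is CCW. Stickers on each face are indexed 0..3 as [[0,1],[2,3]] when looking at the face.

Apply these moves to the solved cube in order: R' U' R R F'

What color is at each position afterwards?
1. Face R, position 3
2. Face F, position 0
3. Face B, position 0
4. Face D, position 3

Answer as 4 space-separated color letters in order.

Answer: G Y W W

Derivation:
After move 1 (R'): R=RRRR U=WBWB F=GWGW D=YGYG B=YBYB
After move 2 (U'): U=BBWW F=OOGW R=GWRR B=RRYB L=YBOO
After move 3 (R): R=RGRW U=BOWW F=OGGG D=YYYR B=WRBB
After move 4 (R): R=RRWG U=BGWG F=OYGR D=YBYW B=WROB
After move 5 (F'): F=YROG U=BGRW R=BRYG D=BOYW L=YGOW
Query 1: R[3] = G
Query 2: F[0] = Y
Query 3: B[0] = W
Query 4: D[3] = W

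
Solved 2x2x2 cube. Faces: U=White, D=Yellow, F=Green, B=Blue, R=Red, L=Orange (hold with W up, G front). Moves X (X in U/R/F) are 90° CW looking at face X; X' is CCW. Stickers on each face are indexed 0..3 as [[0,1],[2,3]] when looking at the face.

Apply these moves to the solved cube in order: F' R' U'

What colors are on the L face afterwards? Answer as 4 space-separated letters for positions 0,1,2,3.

After move 1 (F'): F=GGGG U=WWRR R=YRYR D=OOYY L=OWOW
After move 2 (R'): R=RRYY U=WBRB F=GWGR D=OGYG B=YBOB
After move 3 (U'): U=BBWR F=OWGR R=GWYY B=RROB L=YBOW
Query: L face = YBOW

Answer: Y B O W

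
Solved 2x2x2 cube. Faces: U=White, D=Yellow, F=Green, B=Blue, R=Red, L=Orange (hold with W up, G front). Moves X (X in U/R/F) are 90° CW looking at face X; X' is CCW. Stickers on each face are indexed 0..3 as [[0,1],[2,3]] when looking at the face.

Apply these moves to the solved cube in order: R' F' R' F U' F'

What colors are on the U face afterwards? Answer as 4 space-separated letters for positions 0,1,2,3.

After move 1 (R'): R=RRRR U=WBWB F=GWGW D=YGYG B=YBYB
After move 2 (F'): F=WWGG U=WBRR R=GRYR D=OOYG L=OBOW
After move 3 (R'): R=RRGY U=WYRY F=WBGR D=OWYG B=GBOB
After move 4 (F): F=GWRB U=WYWB R=RRYY D=GRYG L=OOOW
After move 5 (U'): U=YBWW F=OORB R=GWYY B=RROB L=GBOW
After move 6 (F'): F=OBOR U=YBGY R=RWGY D=BWYG L=GWOW
Query: U face = YBGY

Answer: Y B G Y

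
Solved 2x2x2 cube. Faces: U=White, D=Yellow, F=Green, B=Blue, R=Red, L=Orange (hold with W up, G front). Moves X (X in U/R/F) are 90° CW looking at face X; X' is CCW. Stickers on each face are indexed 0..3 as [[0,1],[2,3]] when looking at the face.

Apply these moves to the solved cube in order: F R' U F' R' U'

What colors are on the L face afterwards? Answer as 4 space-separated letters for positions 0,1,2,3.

After move 1 (F): F=GGGG U=WWOO R=WRWR D=RRYY L=OYOY
After move 2 (R'): R=RRWW U=WBOB F=GWGO D=RGYG B=YBRB
After move 3 (U): U=OWBB F=RRGO R=YBWW B=OYRB L=GWOY
After move 4 (F'): F=RORG U=OWYW R=GBRW D=WYYG L=GBOB
After move 5 (R'): R=BWGR U=ORYO F=RWRW D=WOYG B=GYYB
After move 6 (U'): U=ROOY F=GBRW R=RWGR B=BWYB L=GYOB
Query: L face = GYOB

Answer: G Y O B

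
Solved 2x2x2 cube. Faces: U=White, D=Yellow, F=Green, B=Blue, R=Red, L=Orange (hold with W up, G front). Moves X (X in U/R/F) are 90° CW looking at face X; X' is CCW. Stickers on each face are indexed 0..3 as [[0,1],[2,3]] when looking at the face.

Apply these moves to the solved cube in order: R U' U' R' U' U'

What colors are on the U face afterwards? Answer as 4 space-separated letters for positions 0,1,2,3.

Answer: G G W G

Derivation:
After move 1 (R): R=RRRR U=WGWG F=GYGY D=YBYB B=WBWB
After move 2 (U'): U=GGWW F=OOGY R=GYRR B=RRWB L=WBOO
After move 3 (U'): U=GWGW F=WBGY R=OORR B=GYWB L=RROO
After move 4 (R'): R=OROR U=GWGG F=WWGW D=YBYY B=BYBB
After move 5 (U'): U=WGGG F=RRGW R=WWOR B=ORBB L=BYOO
After move 6 (U'): U=GGWG F=BYGW R=RROR B=WWBB L=OROO
Query: U face = GGWG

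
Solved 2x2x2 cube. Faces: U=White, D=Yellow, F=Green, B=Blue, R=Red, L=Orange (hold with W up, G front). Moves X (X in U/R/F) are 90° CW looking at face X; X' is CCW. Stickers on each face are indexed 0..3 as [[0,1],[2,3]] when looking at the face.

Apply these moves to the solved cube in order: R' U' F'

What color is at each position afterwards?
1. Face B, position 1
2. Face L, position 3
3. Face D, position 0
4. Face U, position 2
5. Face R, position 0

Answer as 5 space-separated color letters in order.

Answer: R W B G G

Derivation:
After move 1 (R'): R=RRRR U=WBWB F=GWGW D=YGYG B=YBYB
After move 2 (U'): U=BBWW F=OOGW R=GWRR B=RRYB L=YBOO
After move 3 (F'): F=OWOG U=BBGR R=GWYR D=BOYG L=YWOW
Query 1: B[1] = R
Query 2: L[3] = W
Query 3: D[0] = B
Query 4: U[2] = G
Query 5: R[0] = G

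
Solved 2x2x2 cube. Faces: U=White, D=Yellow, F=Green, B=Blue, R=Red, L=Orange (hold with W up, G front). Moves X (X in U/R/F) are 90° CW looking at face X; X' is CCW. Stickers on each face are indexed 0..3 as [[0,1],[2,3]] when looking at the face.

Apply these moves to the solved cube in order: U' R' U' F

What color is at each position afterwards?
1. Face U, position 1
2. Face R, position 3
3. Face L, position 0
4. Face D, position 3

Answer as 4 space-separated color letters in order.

Answer: R R Y G

Derivation:
After move 1 (U'): U=WWWW F=OOGG R=GGRR B=RRBB L=BBOO
After move 2 (R'): R=GRGR U=WBWR F=OWGW D=YOYG B=YRYB
After move 3 (U'): U=BRWW F=BBGW R=OWGR B=GRYB L=YROO
After move 4 (F): F=GBWB U=BROR R=WWWR D=GOYG L=YYOO
Query 1: U[1] = R
Query 2: R[3] = R
Query 3: L[0] = Y
Query 4: D[3] = G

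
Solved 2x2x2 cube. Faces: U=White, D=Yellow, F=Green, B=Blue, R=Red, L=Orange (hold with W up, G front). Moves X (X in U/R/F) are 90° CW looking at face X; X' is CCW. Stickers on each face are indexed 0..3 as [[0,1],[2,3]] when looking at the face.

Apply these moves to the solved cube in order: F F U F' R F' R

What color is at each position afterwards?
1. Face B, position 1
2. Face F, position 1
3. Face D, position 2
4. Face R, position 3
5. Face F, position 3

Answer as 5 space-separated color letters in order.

Answer: R Y Y W O

Derivation:
After move 1 (F): F=GGGG U=WWOO R=WRWR D=RRYY L=OYOY
After move 2 (F): F=GGGG U=WWYY R=OROR D=WWYY L=OROR
After move 3 (U): U=YWYW F=ORGG R=BBOR B=ORBB L=GGOR
After move 4 (F'): F=RGOG U=YWBO R=WBWR D=GRYY L=GWOY
After move 5 (R): R=WWRB U=YGBG F=RROY D=GBYO B=ORWB
After move 6 (F'): F=RYRO U=YGWR R=BWGB D=WYYO L=GGOB
After move 7 (R): R=GBBW U=YYWO F=RYRO D=WWYO B=RRGB
Query 1: B[1] = R
Query 2: F[1] = Y
Query 3: D[2] = Y
Query 4: R[3] = W
Query 5: F[3] = O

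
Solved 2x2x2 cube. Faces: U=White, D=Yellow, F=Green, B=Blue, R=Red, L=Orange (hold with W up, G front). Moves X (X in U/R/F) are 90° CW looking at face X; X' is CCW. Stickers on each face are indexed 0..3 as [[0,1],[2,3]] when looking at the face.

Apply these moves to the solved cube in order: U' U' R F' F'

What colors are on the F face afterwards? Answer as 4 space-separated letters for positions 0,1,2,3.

After move 1 (U'): U=WWWW F=OOGG R=GGRR B=RRBB L=BBOO
After move 2 (U'): U=WWWW F=BBGG R=OORR B=GGBB L=RROO
After move 3 (R): R=RORO U=WBWG F=BYGY D=YBYG B=WGWB
After move 4 (F'): F=YYBG U=WBRR R=BOYO D=ROYG L=RGOW
After move 5 (F'): F=YGYB U=WBBY R=OORO D=GWYG L=RROR
Query: F face = YGYB

Answer: Y G Y B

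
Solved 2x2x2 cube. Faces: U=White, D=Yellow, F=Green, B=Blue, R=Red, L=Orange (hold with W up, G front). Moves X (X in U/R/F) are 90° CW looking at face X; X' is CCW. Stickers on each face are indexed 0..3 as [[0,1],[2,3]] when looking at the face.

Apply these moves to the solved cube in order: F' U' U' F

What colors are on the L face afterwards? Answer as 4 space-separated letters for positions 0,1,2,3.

After move 1 (F'): F=GGGG U=WWRR R=YRYR D=OOYY L=OWOW
After move 2 (U'): U=WRWR F=OWGG R=GGYR B=YRBB L=BBOW
After move 3 (U'): U=RRWW F=BBGG R=OWYR B=GGBB L=YROW
After move 4 (F): F=GBGB U=RRWR R=WWWR D=YOYY L=YOOO
Query: L face = YOOO

Answer: Y O O O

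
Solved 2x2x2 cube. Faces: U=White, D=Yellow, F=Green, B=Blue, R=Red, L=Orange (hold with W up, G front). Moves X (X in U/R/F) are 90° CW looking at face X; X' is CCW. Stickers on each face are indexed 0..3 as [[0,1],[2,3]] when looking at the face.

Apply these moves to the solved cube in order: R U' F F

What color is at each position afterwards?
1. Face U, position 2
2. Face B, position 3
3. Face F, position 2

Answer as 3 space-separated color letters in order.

After move 1 (R): R=RRRR U=WGWG F=GYGY D=YBYB B=WBWB
After move 2 (U'): U=GGWW F=OOGY R=GYRR B=RRWB L=WBOO
After move 3 (F): F=GOYO U=GGOB R=WYWR D=RGYB L=WYOB
After move 4 (F): F=YGOO U=GGBY R=OYBR D=WWYB L=WROG
Query 1: U[2] = B
Query 2: B[3] = B
Query 3: F[2] = O

Answer: B B O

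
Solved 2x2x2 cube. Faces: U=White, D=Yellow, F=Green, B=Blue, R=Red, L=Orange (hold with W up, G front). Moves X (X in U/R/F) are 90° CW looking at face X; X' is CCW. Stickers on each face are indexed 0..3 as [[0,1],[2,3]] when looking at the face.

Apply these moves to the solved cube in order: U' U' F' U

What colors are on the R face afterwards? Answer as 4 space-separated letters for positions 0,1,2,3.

Answer: G G Y R

Derivation:
After move 1 (U'): U=WWWW F=OOGG R=GGRR B=RRBB L=BBOO
After move 2 (U'): U=WWWW F=BBGG R=OORR B=GGBB L=RROO
After move 3 (F'): F=BGBG U=WWOR R=YOYR D=ROYY L=RWOW
After move 4 (U): U=OWRW F=YOBG R=GGYR B=RWBB L=BGOW
Query: R face = GGYR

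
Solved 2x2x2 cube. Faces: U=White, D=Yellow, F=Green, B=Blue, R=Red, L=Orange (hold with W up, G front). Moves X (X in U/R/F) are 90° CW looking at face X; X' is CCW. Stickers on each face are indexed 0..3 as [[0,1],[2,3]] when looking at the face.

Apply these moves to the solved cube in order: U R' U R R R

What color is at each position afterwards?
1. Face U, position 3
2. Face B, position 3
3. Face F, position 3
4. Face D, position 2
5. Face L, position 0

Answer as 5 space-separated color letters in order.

Answer: G B B Y R

Derivation:
After move 1 (U): U=WWWW F=RRGG R=BBRR B=OOBB L=GGOO
After move 2 (R'): R=BRBR U=WBWO F=RWGW D=YRYG B=YOYB
After move 3 (U): U=WWOB F=BRGW R=YOBR B=GGYB L=RWOO
After move 4 (R): R=BYRO U=WROW F=BRGG D=YYYG B=BGWB
After move 5 (R): R=RBOY U=WROG F=BYGG D=YWYB B=WGRB
After move 6 (R): R=ORYB U=WYOG F=BWGB D=YRYW B=GGRB
Query 1: U[3] = G
Query 2: B[3] = B
Query 3: F[3] = B
Query 4: D[2] = Y
Query 5: L[0] = R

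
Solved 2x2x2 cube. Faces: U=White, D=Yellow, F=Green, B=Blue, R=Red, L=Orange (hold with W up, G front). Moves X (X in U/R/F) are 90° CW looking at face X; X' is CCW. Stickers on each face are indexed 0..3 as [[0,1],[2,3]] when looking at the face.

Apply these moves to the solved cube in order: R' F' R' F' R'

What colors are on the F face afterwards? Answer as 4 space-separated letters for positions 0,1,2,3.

After move 1 (R'): R=RRRR U=WBWB F=GWGW D=YGYG B=YBYB
After move 2 (F'): F=WWGG U=WBRR R=GRYR D=OOYG L=OBOW
After move 3 (R'): R=RRGY U=WYRY F=WBGR D=OWYG B=GBOB
After move 4 (F'): F=BRWG U=WYRG R=WROY D=BWYG L=OYOR
After move 5 (R'): R=RYWO U=WORG F=BYWG D=BRYG B=GBWB
Query: F face = BYWG

Answer: B Y W G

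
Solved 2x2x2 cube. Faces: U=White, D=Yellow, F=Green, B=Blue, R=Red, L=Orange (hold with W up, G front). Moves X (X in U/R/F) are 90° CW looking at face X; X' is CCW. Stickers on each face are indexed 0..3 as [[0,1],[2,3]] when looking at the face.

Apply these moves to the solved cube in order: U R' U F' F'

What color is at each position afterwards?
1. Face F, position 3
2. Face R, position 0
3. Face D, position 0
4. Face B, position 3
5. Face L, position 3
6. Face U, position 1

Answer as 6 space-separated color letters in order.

Answer: B O B B Y W

Derivation:
After move 1 (U): U=WWWW F=RRGG R=BBRR B=OOBB L=GGOO
After move 2 (R'): R=BRBR U=WBWO F=RWGW D=YRYG B=YOYB
After move 3 (U): U=WWOB F=BRGW R=YOBR B=GGYB L=RWOO
After move 4 (F'): F=RWBG U=WWYB R=ROYR D=WOYG L=RBOO
After move 5 (F'): F=WGRB U=WWRY R=OOWR D=BOYG L=RBOY
Query 1: F[3] = B
Query 2: R[0] = O
Query 3: D[0] = B
Query 4: B[3] = B
Query 5: L[3] = Y
Query 6: U[1] = W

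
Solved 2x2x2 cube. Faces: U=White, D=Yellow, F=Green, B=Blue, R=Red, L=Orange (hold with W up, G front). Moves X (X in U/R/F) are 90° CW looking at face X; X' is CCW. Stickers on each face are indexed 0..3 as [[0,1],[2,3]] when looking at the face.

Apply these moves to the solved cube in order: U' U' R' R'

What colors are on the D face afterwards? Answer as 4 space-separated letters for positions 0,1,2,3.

After move 1 (U'): U=WWWW F=OOGG R=GGRR B=RRBB L=BBOO
After move 2 (U'): U=WWWW F=BBGG R=OORR B=GGBB L=RROO
After move 3 (R'): R=OROR U=WBWG F=BWGW D=YBYG B=YGYB
After move 4 (R'): R=RROO U=WYWY F=BBGG D=YWYW B=GGBB
Query: D face = YWYW

Answer: Y W Y W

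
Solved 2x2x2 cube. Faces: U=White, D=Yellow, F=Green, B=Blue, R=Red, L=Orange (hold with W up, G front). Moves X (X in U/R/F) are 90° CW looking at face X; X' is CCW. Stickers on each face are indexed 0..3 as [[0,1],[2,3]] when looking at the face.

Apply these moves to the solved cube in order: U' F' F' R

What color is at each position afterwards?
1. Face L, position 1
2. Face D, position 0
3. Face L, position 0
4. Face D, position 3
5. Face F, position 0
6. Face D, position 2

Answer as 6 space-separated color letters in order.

Answer: R W B R G Y

Derivation:
After move 1 (U'): U=WWWW F=OOGG R=GGRR B=RRBB L=BBOO
After move 2 (F'): F=OGOG U=WWGR R=YGYR D=BOYY L=BWOW
After move 3 (F'): F=GGOO U=WWYY R=OGBR D=WWYY L=BROG
After move 4 (R): R=BORG U=WGYO F=GWOY D=WBYR B=YRWB
Query 1: L[1] = R
Query 2: D[0] = W
Query 3: L[0] = B
Query 4: D[3] = R
Query 5: F[0] = G
Query 6: D[2] = Y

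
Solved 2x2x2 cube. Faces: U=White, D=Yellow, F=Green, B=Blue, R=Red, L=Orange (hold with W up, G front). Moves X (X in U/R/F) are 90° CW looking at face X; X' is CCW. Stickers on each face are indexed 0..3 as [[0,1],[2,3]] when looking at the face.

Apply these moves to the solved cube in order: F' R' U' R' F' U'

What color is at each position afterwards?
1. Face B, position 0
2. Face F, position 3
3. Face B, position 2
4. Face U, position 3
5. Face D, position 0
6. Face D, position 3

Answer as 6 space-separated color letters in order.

After move 1 (F'): F=GGGG U=WWRR R=YRYR D=OOYY L=OWOW
After move 2 (R'): R=RRYY U=WBRB F=GWGR D=OGYG B=YBOB
After move 3 (U'): U=BBWR F=OWGR R=GWYY B=RROB L=YBOW
After move 4 (R'): R=WYGY U=BOWR F=OBGR D=OWYR B=GRGB
After move 5 (F'): F=BROG U=BOWG R=WYOY D=BWYR L=YROW
After move 6 (U'): U=OGBW F=YROG R=BROY B=WYGB L=GROW
Query 1: B[0] = W
Query 2: F[3] = G
Query 3: B[2] = G
Query 4: U[3] = W
Query 5: D[0] = B
Query 6: D[3] = R

Answer: W G G W B R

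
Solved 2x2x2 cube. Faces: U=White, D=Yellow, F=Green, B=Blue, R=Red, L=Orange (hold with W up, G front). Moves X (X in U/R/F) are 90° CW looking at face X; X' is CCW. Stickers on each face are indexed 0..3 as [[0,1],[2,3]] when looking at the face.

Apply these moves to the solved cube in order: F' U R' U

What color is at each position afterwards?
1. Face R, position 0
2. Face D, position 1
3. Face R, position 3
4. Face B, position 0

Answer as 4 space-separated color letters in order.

After move 1 (F'): F=GGGG U=WWRR R=YRYR D=OOYY L=OWOW
After move 2 (U): U=RWRW F=YRGG R=BBYR B=OWBB L=GGOW
After move 3 (R'): R=BRBY U=RBRO F=YWGW D=ORYG B=YWOB
After move 4 (U): U=RROB F=BRGW R=YWBY B=GGOB L=YWOW
Query 1: R[0] = Y
Query 2: D[1] = R
Query 3: R[3] = Y
Query 4: B[0] = G

Answer: Y R Y G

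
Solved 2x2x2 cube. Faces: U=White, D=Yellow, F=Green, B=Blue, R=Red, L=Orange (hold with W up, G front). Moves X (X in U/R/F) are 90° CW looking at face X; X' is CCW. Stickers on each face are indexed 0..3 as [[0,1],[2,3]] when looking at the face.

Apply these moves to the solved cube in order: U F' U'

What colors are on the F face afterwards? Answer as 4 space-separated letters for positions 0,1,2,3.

Answer: G W R G

Derivation:
After move 1 (U): U=WWWW F=RRGG R=BBRR B=OOBB L=GGOO
After move 2 (F'): F=RGRG U=WWBR R=YBYR D=GOYY L=GWOW
After move 3 (U'): U=WRWB F=GWRG R=RGYR B=YBBB L=OOOW
Query: F face = GWRG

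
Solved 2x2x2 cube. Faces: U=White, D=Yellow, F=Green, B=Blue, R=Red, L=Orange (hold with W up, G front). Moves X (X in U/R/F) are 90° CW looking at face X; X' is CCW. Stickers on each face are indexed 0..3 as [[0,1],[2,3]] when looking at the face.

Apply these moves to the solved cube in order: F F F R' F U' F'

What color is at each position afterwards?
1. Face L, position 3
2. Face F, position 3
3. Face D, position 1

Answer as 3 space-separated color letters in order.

After move 1 (F): F=GGGG U=WWOO R=WRWR D=RRYY L=OYOY
After move 2 (F): F=GGGG U=WWYY R=OROR D=WWYY L=OROR
After move 3 (F): F=GGGG U=WWRR R=YRYR D=OOYY L=OWOW
After move 4 (R'): R=RRYY U=WBRB F=GWGR D=OGYG B=YBOB
After move 5 (F): F=GGRW U=WBWW R=RRBY D=YRYG L=OOOG
After move 6 (U'): U=BWWW F=OORW R=GGBY B=RROB L=YBOG
After move 7 (F'): F=OWOR U=BWGB R=RGYY D=BGYG L=YWOW
Query 1: L[3] = W
Query 2: F[3] = R
Query 3: D[1] = G

Answer: W R G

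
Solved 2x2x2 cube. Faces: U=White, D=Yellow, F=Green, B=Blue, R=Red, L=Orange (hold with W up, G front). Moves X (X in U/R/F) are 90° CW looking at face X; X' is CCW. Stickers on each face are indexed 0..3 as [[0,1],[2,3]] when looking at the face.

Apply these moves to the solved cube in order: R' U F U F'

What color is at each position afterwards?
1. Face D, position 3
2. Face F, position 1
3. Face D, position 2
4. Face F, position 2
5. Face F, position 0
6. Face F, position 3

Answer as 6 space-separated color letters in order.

After move 1 (R'): R=RRRR U=WBWB F=GWGW D=YGYG B=YBYB
After move 2 (U): U=WWBB F=RRGW R=YBRR B=OOYB L=GWOO
After move 3 (F): F=GRWR U=WWOW R=BBBR D=RYYG L=GYOG
After move 4 (U): U=OWWW F=BBWR R=OOBR B=GYYB L=GROG
After move 5 (F'): F=BRBW U=OWOB R=YORR D=RGYG L=GWOW
Query 1: D[3] = G
Query 2: F[1] = R
Query 3: D[2] = Y
Query 4: F[2] = B
Query 5: F[0] = B
Query 6: F[3] = W

Answer: G R Y B B W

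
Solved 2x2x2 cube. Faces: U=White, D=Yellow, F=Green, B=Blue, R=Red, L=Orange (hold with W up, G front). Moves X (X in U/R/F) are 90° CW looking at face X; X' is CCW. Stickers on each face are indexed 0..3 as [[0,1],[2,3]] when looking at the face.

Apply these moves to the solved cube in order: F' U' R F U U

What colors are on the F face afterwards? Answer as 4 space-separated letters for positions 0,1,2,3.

After move 1 (F'): F=GGGG U=WWRR R=YRYR D=OOYY L=OWOW
After move 2 (U'): U=WRWR F=OWGG R=GGYR B=YRBB L=BBOW
After move 3 (R): R=YGRG U=WWWG F=OOGY D=OBYY B=RRRB
After move 4 (F): F=GOYO U=WWWB R=WGGG D=RYYY L=BOOB
After move 5 (U): U=WWBW F=WGYO R=RRGG B=BORB L=GOOB
After move 6 (U): U=BWWW F=RRYO R=BOGG B=GORB L=WGOB
Query: F face = RRYO

Answer: R R Y O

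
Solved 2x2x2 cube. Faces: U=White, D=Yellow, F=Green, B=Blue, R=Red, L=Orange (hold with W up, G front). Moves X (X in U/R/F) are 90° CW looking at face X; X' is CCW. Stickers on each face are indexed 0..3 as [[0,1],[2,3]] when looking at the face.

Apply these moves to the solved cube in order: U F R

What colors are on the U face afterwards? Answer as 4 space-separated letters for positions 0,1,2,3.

After move 1 (U): U=WWWW F=RRGG R=BBRR B=OOBB L=GGOO
After move 2 (F): F=GRGR U=WWOG R=WBWR D=RBYY L=GYOY
After move 3 (R): R=WWRB U=WROR F=GBGY D=RBYO B=GOWB
Query: U face = WROR

Answer: W R O R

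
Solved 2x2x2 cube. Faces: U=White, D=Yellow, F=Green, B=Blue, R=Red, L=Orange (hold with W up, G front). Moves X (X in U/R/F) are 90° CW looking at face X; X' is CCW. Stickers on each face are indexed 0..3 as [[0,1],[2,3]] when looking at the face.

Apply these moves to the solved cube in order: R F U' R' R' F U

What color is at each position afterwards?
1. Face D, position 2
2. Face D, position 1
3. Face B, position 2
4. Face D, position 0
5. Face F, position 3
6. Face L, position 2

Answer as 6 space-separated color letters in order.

Answer: Y R Y G W O

Derivation:
After move 1 (R): R=RRRR U=WGWG F=GYGY D=YBYB B=WBWB
After move 2 (F): F=GGYY U=WGOO R=WRGR D=RRYB L=OYOB
After move 3 (U'): U=GOWO F=OYYY R=GGGR B=WRWB L=WBOB
After move 4 (R'): R=GRGG U=GWWW F=OOYO D=RYYY B=BRRB
After move 5 (R'): R=RGGG U=GRWB F=OWYW D=ROYO B=YRYB
After move 6 (F): F=YOWW U=GRBB R=WGBG D=GRYO L=WROO
After move 7 (U): U=BGBR F=WGWW R=YRBG B=WRYB L=YOOO
Query 1: D[2] = Y
Query 2: D[1] = R
Query 3: B[2] = Y
Query 4: D[0] = G
Query 5: F[3] = W
Query 6: L[2] = O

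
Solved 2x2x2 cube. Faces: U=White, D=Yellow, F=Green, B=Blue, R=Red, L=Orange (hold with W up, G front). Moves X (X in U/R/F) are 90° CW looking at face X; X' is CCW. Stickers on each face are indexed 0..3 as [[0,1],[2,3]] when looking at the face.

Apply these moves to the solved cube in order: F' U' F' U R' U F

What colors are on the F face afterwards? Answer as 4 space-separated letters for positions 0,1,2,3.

After move 1 (F'): F=GGGG U=WWRR R=YRYR D=OOYY L=OWOW
After move 2 (U'): U=WRWR F=OWGG R=GGYR B=YRBB L=BBOW
After move 3 (F'): F=WGOG U=WRGY R=OGOR D=BWYY L=BROW
After move 4 (U): U=GWYR F=OGOG R=YROR B=BRBB L=WGOW
After move 5 (R'): R=RRYO U=GBYB F=OWOR D=BGYG B=YRWB
After move 6 (U): U=YGBB F=RROR R=YRYO B=WGWB L=OWOW
After move 7 (F): F=ORRR U=YGWW R=BRBO D=YYYG L=OBOG
Query: F face = ORRR

Answer: O R R R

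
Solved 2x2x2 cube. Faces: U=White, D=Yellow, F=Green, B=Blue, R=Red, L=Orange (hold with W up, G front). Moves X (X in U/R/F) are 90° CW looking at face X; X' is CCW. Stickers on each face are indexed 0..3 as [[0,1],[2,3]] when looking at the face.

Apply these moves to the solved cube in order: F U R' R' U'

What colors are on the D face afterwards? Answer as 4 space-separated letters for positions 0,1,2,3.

After move 1 (F): F=GGGG U=WWOO R=WRWR D=RRYY L=OYOY
After move 2 (U): U=OWOW F=WRGG R=BBWR B=OYBB L=GGOY
After move 3 (R'): R=BRBW U=OBOO F=WWGW D=RRYG B=YYRB
After move 4 (R'): R=RWBB U=OROY F=WBGO D=RWYW B=GYRB
After move 5 (U'): U=RYOO F=GGGO R=WBBB B=RWRB L=GYOY
Query: D face = RWYW

Answer: R W Y W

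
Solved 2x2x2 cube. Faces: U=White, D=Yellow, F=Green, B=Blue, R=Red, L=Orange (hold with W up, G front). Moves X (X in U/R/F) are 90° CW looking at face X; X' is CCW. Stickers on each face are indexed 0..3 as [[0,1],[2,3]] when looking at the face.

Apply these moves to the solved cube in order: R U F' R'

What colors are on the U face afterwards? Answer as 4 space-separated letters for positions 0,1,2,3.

After move 1 (R): R=RRRR U=WGWG F=GYGY D=YBYB B=WBWB
After move 2 (U): U=WWGG F=RRGY R=WBRR B=OOWB L=GYOO
After move 3 (F'): F=RYRG U=WWWR R=BBYR D=YOYB L=GGOG
After move 4 (R'): R=BRBY U=WWWO F=RWRR D=YYYG B=BOOB
Query: U face = WWWO

Answer: W W W O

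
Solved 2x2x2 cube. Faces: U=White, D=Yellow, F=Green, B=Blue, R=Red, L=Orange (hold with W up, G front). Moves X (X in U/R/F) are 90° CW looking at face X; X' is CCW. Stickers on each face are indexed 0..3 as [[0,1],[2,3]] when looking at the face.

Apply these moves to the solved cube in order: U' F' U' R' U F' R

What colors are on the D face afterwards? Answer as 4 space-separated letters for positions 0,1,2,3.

After move 1 (U'): U=WWWW F=OOGG R=GGRR B=RRBB L=BBOO
After move 2 (F'): F=OGOG U=WWGR R=YGYR D=BOYY L=BWOW
After move 3 (U'): U=WRWG F=BWOG R=OGYR B=YGBB L=RROW
After move 4 (R'): R=GROY U=WBWY F=BROG D=BWYG B=YGOB
After move 5 (U): U=WWYB F=GROG R=YGOY B=RROB L=BROW
After move 6 (F'): F=RGGO U=WWYO R=WGBY D=RWYG L=BBOY
After move 7 (R): R=BWYG U=WGYO F=RWGG D=ROYR B=ORWB
Query: D face = ROYR

Answer: R O Y R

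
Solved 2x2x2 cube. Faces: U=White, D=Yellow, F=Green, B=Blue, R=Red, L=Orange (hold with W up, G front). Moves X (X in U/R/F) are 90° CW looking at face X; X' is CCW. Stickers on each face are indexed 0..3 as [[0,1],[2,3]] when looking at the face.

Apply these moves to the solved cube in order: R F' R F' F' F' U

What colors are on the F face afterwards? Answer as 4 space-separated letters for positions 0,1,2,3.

Answer: R B B O

Derivation:
After move 1 (R): R=RRRR U=WGWG F=GYGY D=YBYB B=WBWB
After move 2 (F'): F=YYGG U=WGRR R=BRYR D=OOYB L=OGOW
After move 3 (R): R=YBRR U=WYRG F=YOGB D=OWYW B=RBGB
After move 4 (F'): F=OBYG U=WYYR R=WBOR D=GWYW L=OGOR
After move 5 (F'): F=BGOY U=WYWO R=WBGR D=GRYW L=OROY
After move 6 (F'): F=GYBO U=WYWG R=RBGR D=RYYW L=OOOW
After move 7 (U): U=WWGY F=RBBO R=RBGR B=OOGB L=GYOW
Query: F face = RBBO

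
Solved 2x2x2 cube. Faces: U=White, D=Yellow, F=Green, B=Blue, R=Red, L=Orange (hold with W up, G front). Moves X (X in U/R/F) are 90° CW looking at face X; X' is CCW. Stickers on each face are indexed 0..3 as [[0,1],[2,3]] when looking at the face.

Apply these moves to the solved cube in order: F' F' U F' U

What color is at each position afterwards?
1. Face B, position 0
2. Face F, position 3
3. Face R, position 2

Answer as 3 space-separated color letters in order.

After move 1 (F'): F=GGGG U=WWRR R=YRYR D=OOYY L=OWOW
After move 2 (F'): F=GGGG U=WWYY R=OROR D=WWYY L=OROR
After move 3 (U): U=YWYW F=ORGG R=BBOR B=ORBB L=GGOR
After move 4 (F'): F=RGOG U=YWBO R=WBWR D=GRYY L=GWOY
After move 5 (U): U=BYOW F=WBOG R=ORWR B=GWBB L=RGOY
Query 1: B[0] = G
Query 2: F[3] = G
Query 3: R[2] = W

Answer: G G W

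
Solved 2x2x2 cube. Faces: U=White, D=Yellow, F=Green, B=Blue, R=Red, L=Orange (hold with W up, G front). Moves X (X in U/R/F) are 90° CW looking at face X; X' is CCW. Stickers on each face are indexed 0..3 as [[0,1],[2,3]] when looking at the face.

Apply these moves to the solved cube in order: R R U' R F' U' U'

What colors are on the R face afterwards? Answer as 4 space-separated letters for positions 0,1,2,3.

Answer: G B Y B

Derivation:
After move 1 (R): R=RRRR U=WGWG F=GYGY D=YBYB B=WBWB
After move 2 (R): R=RRRR U=WYWY F=GBGB D=YWYW B=GBGB
After move 3 (U'): U=YYWW F=OOGB R=GBRR B=RRGB L=GBOO
After move 4 (R): R=RGRB U=YOWB F=OWGW D=YGYR B=WRYB
After move 5 (F'): F=WWOG U=YORR R=GGYB D=BOYR L=GBOW
After move 6 (U'): U=ORYR F=GBOG R=WWYB B=GGYB L=WROW
After move 7 (U'): U=RROY F=WROG R=GBYB B=WWYB L=GGOW
Query: R face = GBYB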